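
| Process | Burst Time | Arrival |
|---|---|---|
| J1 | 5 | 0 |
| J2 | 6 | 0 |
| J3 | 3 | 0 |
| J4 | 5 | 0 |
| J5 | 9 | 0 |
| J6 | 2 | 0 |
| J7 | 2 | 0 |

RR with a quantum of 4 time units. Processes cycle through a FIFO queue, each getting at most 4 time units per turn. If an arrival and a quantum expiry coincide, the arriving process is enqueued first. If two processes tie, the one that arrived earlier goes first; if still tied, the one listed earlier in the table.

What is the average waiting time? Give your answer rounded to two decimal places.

18.86

Gantt: | J1 0-4 | J2 4-8 | J3 8-11 | J4 11-15 | J5 15-19 | J6 19-21 | J7 21-23 | J1 23-24 | J2 24-26 | J4 26-27 | J5 27-32 |
Completion: J1=24  J2=26  J3=11  J4=27  J5=32  J6=21  J7=23
Turnaround (C−A): J1=24  J2=26  J3=11  J4=27  J5=32  J6=21  J7=23
Waiting times: J1=19, J2=20, J3=8, J4=22, J5=23, J6=19, J7=21
Average waiting = (19+20+8+22+23+19+21) / 7 = 132/7 = 18.86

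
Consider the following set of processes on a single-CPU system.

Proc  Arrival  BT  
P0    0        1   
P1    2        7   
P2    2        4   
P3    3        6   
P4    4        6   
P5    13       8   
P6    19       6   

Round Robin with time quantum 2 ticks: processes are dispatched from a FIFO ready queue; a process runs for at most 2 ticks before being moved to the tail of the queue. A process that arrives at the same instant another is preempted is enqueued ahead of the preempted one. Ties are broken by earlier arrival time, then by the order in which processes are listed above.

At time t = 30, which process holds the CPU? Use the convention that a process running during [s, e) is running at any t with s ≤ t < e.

P5

Schedule: | P0 0-1 | idle 1-2 | P1 2-4 | P2 4-6 | P3 6-8 | P4 8-10 | P1 10-12 | P2 12-14 | P3 14-16 | P4 16-18 | P1 18-20 | P5 20-22 | P3 22-24 | P4 24-26 | P6 26-28 | P1 28-29 | P5 29-31 | P6 31-33 | P5 33-35 | P6 35-37 | P5 37-39 |
Completion: P0=1  P1=29  P2=14  P3=24  P4=26  P5=39  P6=37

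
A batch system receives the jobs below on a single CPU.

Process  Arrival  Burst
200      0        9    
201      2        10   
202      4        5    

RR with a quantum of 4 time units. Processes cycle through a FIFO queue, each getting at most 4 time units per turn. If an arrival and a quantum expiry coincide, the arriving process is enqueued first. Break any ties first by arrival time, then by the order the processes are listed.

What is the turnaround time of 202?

Schedule: | 200 0-4 | 201 4-8 | 202 8-12 | 200 12-16 | 201 16-20 | 202 20-21 | 200 21-22 | 201 22-24 |
Completion: 200=22  201=24  202=21
Turnaround (C−A): 200=22  201=22  202=17
Turnaround(202) = completion − arrival = 21 − 4 = 17

17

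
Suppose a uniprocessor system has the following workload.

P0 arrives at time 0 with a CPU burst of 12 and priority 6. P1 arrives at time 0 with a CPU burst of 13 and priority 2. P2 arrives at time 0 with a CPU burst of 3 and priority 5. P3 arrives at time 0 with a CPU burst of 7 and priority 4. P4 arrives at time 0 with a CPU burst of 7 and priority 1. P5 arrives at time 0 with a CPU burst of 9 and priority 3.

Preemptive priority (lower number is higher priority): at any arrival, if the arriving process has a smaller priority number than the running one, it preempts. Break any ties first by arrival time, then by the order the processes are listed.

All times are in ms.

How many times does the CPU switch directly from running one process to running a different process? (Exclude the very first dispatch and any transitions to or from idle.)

5

Schedule: | P4 0-7 | P1 7-20 | P5 20-29 | P3 29-36 | P2 36-39 | P0 39-51 |
Completion: P0=51  P1=20  P2=39  P3=36  P4=7  P5=29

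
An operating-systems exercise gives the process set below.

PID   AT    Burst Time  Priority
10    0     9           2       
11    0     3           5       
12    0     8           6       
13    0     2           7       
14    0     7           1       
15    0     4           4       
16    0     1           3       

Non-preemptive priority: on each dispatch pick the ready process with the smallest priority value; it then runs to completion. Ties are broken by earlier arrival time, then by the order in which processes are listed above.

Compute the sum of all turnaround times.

151

Schedule: | 14 0-7 | 10 7-16 | 16 16-17 | 15 17-21 | 11 21-24 | 12 24-32 | 13 32-34 |
Completion: 10=16  11=24  12=32  13=34  14=7  15=21  16=17
Turnaround = completion − arrival: 10=16, 11=24, 12=32, 13=34, 14=7, 15=21, 16=17
Total turnaround = 16 + 24 + 32 + 34 + 7 + 21 + 17 = 151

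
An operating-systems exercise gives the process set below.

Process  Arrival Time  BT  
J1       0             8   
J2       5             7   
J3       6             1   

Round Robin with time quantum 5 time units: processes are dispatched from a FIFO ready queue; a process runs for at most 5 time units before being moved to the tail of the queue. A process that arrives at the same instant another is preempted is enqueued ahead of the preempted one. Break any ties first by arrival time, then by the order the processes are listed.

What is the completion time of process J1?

Timeline: | J1 0-5 | J2 5-10 | J1 10-13 | J3 13-14 | J2 14-16 |
Completion: J1=13  J2=16  J3=14
Turnaround (C−A): J1=13  J2=11  J3=8

13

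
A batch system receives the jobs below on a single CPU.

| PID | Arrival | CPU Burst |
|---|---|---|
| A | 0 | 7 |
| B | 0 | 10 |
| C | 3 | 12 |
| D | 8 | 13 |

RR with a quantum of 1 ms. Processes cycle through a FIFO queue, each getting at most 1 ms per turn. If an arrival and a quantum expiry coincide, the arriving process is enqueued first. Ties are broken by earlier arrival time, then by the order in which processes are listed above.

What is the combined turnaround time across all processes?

122

Schedule: | A 0-1 | B 1-2 | A 2-3 | B 3-4 | C 4-5 | A 5-6 | B 6-7 | C 7-8 | A 8-9 | B 9-10 | D 10-11 | C 11-12 | A 12-13 | B 13-14 | D 14-15 | C 15-16 | A 16-17 | B 17-18 | D 18-19 | C 19-20 | A 20-21 | B 21-22 | D 22-23 | C 23-24 | B 24-25 | D 25-26 | C 26-27 | B 27-28 | D 28-29 | C 29-30 | B 30-31 | D 31-32 | C 32-33 | D 33-34 | C 34-35 | D 35-36 | C 36-37 | D 37-38 | C 38-39 | D 39-42 |
Completion: A=21  B=31  C=39  D=42
Turnaround = completion − arrival: A=21, B=31, C=36, D=34
Total turnaround = 21 + 31 + 36 + 34 = 122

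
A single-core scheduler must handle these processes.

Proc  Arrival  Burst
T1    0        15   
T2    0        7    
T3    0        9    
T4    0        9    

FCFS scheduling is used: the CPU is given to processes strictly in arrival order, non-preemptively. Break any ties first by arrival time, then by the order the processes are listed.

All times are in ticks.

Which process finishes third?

T3

Gantt: | T1 0-15 | T2 15-22 | T3 22-31 | T4 31-40 |
Completion: T1=15  T2=22  T3=31  T4=40
Turnaround (C−A): T1=15  T2=22  T3=31  T4=40
Finish order: T1 → T2 → T3 → T4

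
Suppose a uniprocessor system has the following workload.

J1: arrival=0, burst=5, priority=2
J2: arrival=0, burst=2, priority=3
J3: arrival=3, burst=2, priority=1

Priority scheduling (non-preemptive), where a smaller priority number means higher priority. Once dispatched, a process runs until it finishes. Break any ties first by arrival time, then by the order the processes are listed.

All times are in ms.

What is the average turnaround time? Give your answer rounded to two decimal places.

Schedule: | J1 0-5 | J3 5-7 | J2 7-9 |
Completion: J1=5  J2=9  J3=7
Turnaround (C−A): J1=5  J2=9  J3=4
Turnaround times: J1=5, J2=9, J3=4
Average turnaround = (5+9+4) / 3 = 18/3 = 6.00

6.00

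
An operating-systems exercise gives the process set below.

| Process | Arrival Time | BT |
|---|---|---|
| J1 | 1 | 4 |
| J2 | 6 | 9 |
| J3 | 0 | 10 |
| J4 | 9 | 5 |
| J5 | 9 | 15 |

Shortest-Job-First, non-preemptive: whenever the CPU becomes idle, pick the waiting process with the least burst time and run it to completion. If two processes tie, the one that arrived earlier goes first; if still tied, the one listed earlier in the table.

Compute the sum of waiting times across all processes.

46

Timeline: | J3 0-10 | J1 10-14 | J4 14-19 | J2 19-28 | J5 28-43 |
Completion: J1=14  J2=28  J3=10  J4=19  J5=43
Waiting = turnaround − burst: J1=9, J2=13, J3=0, J4=5, J5=19
Total waiting = 9 + 13 + 0 + 5 + 19 = 46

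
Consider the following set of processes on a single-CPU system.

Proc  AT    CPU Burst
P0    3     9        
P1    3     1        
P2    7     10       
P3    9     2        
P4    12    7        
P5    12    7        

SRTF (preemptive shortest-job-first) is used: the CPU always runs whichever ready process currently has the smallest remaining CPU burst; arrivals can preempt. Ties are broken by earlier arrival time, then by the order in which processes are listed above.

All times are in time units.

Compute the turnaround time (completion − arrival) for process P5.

Timeline: | idle 0-3 | P1 3-4 | P0 4-9 | P3 9-11 | P0 11-15 | P4 15-22 | P5 22-29 | P2 29-39 |
Completion: P0=15  P1=4  P2=39  P3=11  P4=22  P5=29
Turnaround (C−A): P0=12  P1=1  P2=32  P3=2  P4=10  P5=17
Turnaround(P5) = completion − arrival = 29 − 12 = 17

17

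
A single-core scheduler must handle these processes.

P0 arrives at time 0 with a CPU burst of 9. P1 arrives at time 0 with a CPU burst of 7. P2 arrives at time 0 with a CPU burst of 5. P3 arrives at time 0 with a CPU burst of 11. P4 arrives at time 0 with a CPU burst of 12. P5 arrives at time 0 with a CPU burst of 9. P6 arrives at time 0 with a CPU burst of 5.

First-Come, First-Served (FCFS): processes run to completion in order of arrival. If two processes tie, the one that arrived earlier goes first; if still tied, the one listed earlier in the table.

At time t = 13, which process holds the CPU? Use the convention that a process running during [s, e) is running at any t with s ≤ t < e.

P1

Schedule: | P0 0-9 | P1 9-16 | P2 16-21 | P3 21-32 | P4 32-44 | P5 44-53 | P6 53-58 |
Completion: P0=9  P1=16  P2=21  P3=32  P4=44  P5=53  P6=58
Turnaround (C−A): P0=9  P1=16  P2=21  P3=32  P4=44  P5=53  P6=58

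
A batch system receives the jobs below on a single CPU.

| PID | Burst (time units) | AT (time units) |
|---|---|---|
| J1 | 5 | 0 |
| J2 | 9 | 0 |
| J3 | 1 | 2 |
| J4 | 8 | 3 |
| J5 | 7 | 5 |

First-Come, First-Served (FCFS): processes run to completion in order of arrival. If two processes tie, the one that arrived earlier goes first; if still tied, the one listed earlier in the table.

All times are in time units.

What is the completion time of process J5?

Gantt: | J1 0-5 | J2 5-14 | J3 14-15 | J4 15-23 | J5 23-30 |
Completion: J1=5  J2=14  J3=15  J4=23  J5=30

30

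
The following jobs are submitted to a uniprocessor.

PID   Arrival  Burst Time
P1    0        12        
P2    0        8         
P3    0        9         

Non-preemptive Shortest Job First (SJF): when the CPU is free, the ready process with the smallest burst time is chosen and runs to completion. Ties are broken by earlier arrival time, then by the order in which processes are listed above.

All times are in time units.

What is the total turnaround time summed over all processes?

Timeline: | P2 0-8 | P3 8-17 | P1 17-29 |
Completion: P1=29  P2=8  P3=17
Turnaround = completion − arrival: P1=29, P2=8, P3=17
Total turnaround = 29 + 8 + 17 = 54

54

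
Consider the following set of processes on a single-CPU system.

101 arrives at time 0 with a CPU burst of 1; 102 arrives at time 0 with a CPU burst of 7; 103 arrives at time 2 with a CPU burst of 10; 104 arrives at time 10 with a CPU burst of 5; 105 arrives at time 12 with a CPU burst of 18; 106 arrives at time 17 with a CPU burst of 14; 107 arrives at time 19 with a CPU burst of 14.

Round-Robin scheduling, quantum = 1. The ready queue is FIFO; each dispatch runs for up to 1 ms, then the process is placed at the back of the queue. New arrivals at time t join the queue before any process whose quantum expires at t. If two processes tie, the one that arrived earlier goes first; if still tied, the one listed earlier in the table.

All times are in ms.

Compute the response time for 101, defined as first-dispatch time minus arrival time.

Gantt: | 101 0-1 | 102 1-2 | 103 2-3 | 102 3-4 | 103 4-5 | 102 5-6 | 103 6-7 | 102 7-8 | 103 8-9 | 102 9-10 | 103 10-11 | 104 11-12 | 102 12-13 | 103 13-14 | 105 14-15 | 104 15-16 | 102 16-17 | 103 17-18 | 105 18-19 | 104 19-20 | 106 20-21 | 103 21-22 | 107 22-23 | 105 23-24 | 104 24-25 | 106 25-26 | 103 26-27 | 107 27-28 | 105 28-29 | 104 29-30 | 106 30-31 | 103 31-32 | 107 32-33 | 105 33-34 | 106 34-35 | 107 35-36 | 105 36-37 | 106 37-38 | 107 38-39 | 105 39-40 | 106 40-41 | 107 41-42 | 105 42-43 | 106 43-44 | 107 44-45 | 105 45-46 | 106 46-47 | 107 47-48 | 105 48-49 | 106 49-50 | 107 50-51 | 105 51-52 | 106 52-53 | 107 53-54 | 105 54-55 | 106 55-56 | 107 56-57 | 105 57-58 | 106 58-59 | 107 59-60 | 105 60-61 | 106 61-62 | 107 62-63 | 105 63-64 | 106 64-65 | 107 65-66 | 105 66-69 |
Completion: 101=1  102=17  103=32  104=30  105=69  106=65  107=66
Response(101) = first start − arrival = 0 − 0 = 0

0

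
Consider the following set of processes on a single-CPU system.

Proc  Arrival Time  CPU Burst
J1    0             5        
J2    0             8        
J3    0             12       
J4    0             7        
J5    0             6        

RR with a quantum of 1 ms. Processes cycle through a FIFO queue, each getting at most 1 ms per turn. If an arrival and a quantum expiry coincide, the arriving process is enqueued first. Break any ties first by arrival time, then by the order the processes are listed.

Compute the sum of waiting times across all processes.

115

Gantt: | J1 0-1 | J2 1-2 | J3 2-3 | J4 3-4 | J5 4-5 | J1 5-6 | J2 6-7 | J3 7-8 | J4 8-9 | J5 9-10 | J1 10-11 | J2 11-12 | J3 12-13 | J4 13-14 | J5 14-15 | J1 15-16 | J2 16-17 | J3 17-18 | J4 18-19 | J5 19-20 | J1 20-21 | J2 21-22 | J3 22-23 | J4 23-24 | J5 24-25 | J2 25-26 | J3 26-27 | J4 27-28 | J5 28-29 | J2 29-30 | J3 30-31 | J4 31-32 | J2 32-33 | J3 33-38 |
Completion: J1=21  J2=33  J3=38  J4=32  J5=29
Turnaround (C−A): J1=21  J2=33  J3=38  J4=32  J5=29
Waiting = turnaround − burst: J1=16, J2=25, J3=26, J4=25, J5=23
Total waiting = 16 + 25 + 26 + 25 + 23 = 115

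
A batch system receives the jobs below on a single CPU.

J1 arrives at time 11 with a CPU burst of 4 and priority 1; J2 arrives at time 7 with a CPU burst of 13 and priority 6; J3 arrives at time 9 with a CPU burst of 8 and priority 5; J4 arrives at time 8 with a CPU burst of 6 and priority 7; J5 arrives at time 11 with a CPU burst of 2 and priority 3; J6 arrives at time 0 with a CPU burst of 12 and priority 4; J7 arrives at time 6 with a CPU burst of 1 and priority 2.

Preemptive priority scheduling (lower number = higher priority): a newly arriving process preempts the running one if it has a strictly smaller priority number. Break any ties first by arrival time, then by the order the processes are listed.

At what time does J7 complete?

Gantt: | J6 0-6 | J7 6-7 | J6 7-11 | J1 11-15 | J5 15-17 | J6 17-19 | J3 19-27 | J2 27-40 | J4 40-46 |
Completion: J1=15  J2=40  J3=27  J4=46  J5=17  J6=19  J7=7

7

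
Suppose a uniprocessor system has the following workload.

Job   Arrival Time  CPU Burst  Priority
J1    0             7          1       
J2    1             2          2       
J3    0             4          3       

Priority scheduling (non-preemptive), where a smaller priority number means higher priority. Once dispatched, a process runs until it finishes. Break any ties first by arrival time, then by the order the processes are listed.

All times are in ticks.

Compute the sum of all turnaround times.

Gantt: | J1 0-7 | J2 7-9 | J3 9-13 |
Completion: J1=7  J2=9  J3=13
Turnaround (C−A): J1=7  J2=8  J3=13
Turnaround = completion − arrival: J1=7, J2=8, J3=13
Total turnaround = 7 + 8 + 13 = 28

28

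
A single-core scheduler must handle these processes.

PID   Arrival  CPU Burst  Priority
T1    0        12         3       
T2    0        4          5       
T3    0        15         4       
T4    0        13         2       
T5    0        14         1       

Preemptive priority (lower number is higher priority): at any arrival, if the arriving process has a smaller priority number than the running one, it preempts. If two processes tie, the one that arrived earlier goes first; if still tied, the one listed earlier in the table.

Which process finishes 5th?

Timeline: | T5 0-14 | T4 14-27 | T1 27-39 | T3 39-54 | T2 54-58 |
Completion: T1=39  T2=58  T3=54  T4=27  T5=14
Turnaround (C−A): T1=39  T2=58  T3=54  T4=27  T5=14
Finish order: T5 → T4 → T1 → T3 → T2

T2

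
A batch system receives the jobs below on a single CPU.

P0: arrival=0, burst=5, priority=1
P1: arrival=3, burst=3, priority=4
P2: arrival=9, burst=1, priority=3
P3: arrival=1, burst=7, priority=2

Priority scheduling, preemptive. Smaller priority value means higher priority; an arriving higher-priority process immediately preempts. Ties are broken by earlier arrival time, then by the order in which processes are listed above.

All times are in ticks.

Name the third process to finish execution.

Gantt: | P0 0-5 | P3 5-12 | P2 12-13 | P1 13-16 |
Completion: P0=5  P1=16  P2=13  P3=12
Finish order: P0 → P3 → P2 → P1

P2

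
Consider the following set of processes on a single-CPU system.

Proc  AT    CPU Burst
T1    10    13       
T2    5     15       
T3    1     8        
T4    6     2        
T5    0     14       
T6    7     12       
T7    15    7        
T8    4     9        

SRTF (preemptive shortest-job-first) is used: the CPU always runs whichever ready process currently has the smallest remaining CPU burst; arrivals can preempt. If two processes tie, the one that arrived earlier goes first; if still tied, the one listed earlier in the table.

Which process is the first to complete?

T4

Timeline: | T5 0-1 | T3 1-6 | T4 6-8 | T3 8-11 | T8 11-20 | T7 20-27 | T6 27-39 | T5 39-52 | T1 52-65 | T2 65-80 |
Completion: T1=65  T2=80  T3=11  T4=8  T5=52  T6=39  T7=27  T8=20
Turnaround (C−A): T1=55  T2=75  T3=10  T4=2  T5=52  T6=32  T7=12  T8=16
Finish order: T4 → T3 → T8 → T7 → T6 → T5 → T1 → T2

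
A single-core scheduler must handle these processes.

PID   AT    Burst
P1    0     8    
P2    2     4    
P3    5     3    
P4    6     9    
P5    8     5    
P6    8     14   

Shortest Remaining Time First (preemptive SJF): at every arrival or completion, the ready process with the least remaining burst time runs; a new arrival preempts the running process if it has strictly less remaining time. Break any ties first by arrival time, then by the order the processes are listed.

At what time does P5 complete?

14

Schedule: | P1 0-2 | P2 2-6 | P3 6-9 | P5 9-14 | P1 14-20 | P4 20-29 | P6 29-43 |
Completion: P1=20  P2=6  P3=9  P4=29  P5=14  P6=43
Turnaround (C−A): P1=20  P2=4  P3=4  P4=23  P5=6  P6=35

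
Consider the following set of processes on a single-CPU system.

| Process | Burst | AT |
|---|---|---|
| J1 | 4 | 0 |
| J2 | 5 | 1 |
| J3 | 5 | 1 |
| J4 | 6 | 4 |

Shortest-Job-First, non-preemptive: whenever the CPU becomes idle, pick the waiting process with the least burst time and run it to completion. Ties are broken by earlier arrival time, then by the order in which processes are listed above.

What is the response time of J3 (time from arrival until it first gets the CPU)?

Gantt: | J1 0-4 | J2 4-9 | J3 9-14 | J4 14-20 |
Completion: J1=4  J2=9  J3=14  J4=20
Turnaround (C−A): J1=4  J2=8  J3=13  J4=16
Response(J3) = first start − arrival = 9 − 1 = 8

8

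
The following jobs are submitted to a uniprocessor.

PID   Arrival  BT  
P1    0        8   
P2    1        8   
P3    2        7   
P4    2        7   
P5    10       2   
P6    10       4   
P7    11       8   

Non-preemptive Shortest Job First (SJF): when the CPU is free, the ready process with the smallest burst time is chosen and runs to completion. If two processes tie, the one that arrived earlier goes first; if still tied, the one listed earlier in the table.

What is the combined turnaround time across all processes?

133

Schedule: | P1 0-8 | P3 8-15 | P5 15-17 | P6 17-21 | P4 21-28 | P2 28-36 | P7 36-44 |
Completion: P1=8  P2=36  P3=15  P4=28  P5=17  P6=21  P7=44
Turnaround (C−A): P1=8  P2=35  P3=13  P4=26  P5=7  P6=11  P7=33
Turnaround = completion − arrival: P1=8, P2=35, P3=13, P4=26, P5=7, P6=11, P7=33
Total turnaround = 8 + 35 + 13 + 26 + 7 + 11 + 33 = 133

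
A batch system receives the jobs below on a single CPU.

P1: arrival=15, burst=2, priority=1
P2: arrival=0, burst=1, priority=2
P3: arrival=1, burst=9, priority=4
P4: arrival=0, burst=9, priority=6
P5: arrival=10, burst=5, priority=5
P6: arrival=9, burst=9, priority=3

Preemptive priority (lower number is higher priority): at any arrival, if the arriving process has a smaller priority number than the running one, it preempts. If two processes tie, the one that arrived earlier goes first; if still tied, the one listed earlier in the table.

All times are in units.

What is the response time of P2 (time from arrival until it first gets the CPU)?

0

Gantt: | P2 0-1 | P3 1-9 | P6 9-15 | P1 15-17 | P6 17-20 | P3 20-21 | P5 21-26 | P4 26-35 |
Completion: P1=17  P2=1  P3=21  P4=35  P5=26  P6=20
Turnaround (C−A): P1=2  P2=1  P3=20  P4=35  P5=16  P6=11
Response(P2) = first start − arrival = 0 − 0 = 0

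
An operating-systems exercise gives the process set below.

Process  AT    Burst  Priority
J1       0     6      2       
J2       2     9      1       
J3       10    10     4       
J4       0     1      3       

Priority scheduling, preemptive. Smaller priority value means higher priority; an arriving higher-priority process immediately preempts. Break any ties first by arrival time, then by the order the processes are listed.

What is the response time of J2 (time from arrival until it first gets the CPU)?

Timeline: | J1 0-2 | J2 2-11 | J1 11-15 | J4 15-16 | J3 16-26 |
Completion: J1=15  J2=11  J3=26  J4=16
Response(J2) = first start − arrival = 2 − 2 = 0

0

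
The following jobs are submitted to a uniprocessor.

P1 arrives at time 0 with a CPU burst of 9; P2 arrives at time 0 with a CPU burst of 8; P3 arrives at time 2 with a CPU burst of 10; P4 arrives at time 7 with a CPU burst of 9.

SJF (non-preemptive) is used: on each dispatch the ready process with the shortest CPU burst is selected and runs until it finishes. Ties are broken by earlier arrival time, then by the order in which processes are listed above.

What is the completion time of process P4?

26

Gantt: | P2 0-8 | P1 8-17 | P4 17-26 | P3 26-36 |
Completion: P1=17  P2=8  P3=36  P4=26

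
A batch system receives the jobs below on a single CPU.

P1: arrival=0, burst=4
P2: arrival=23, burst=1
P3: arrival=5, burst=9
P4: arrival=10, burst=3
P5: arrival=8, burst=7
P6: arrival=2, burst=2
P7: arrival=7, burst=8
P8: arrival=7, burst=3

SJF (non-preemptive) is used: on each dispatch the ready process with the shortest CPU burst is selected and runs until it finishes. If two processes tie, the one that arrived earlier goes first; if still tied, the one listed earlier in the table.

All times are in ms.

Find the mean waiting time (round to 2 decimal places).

7.38

Gantt: | P1 0-4 | P6 4-6 | P3 6-15 | P8 15-18 | P4 18-21 | P5 21-28 | P2 28-29 | P7 29-37 |
Completion: P1=4  P2=29  P3=15  P4=21  P5=28  P6=6  P7=37  P8=18
Turnaround (C−A): P1=4  P2=6  P3=10  P4=11  P5=20  P6=4  P7=30  P8=11
Waiting times: P1=0, P2=5, P3=1, P4=8, P5=13, P6=2, P7=22, P8=8
Average waiting = (0+5+1+8+13+2+22+8) / 8 = 59/8 = 7.38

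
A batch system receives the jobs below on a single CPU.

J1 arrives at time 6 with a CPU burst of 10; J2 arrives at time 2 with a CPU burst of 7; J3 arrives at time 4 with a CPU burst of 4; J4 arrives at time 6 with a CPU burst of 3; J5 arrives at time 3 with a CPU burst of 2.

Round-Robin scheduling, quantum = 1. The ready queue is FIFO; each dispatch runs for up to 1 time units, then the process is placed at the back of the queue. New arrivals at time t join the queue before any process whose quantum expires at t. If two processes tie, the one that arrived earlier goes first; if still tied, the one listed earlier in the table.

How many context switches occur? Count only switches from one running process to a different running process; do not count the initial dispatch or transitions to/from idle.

Timeline: | idle 0-2 | J2 2-3 | J5 3-4 | J2 4-5 | J3 5-6 | J5 6-7 | J2 7-8 | J1 8-9 | J4 9-10 | J3 10-11 | J2 11-12 | J1 12-13 | J4 13-14 | J3 14-15 | J2 15-16 | J1 16-17 | J4 17-18 | J3 18-19 | J2 19-20 | J1 20-21 | J2 21-22 | J1 22-28 |
Completion: J1=28  J2=22  J3=19  J4=18  J5=7
Turnaround (C−A): J1=22  J2=20  J3=15  J4=12  J5=4

20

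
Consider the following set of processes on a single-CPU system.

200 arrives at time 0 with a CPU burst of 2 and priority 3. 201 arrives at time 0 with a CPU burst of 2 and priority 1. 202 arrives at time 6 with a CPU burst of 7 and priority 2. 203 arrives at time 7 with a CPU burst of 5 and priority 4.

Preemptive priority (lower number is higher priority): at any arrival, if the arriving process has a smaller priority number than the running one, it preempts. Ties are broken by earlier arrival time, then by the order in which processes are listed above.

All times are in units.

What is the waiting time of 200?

2

Schedule: | 201 0-2 | 200 2-4 | idle 4-6 | 202 6-13 | 203 13-18 |
Completion: 200=4  201=2  202=13  203=18
Waiting(200) = turnaround − burst = 4 − 2 = 2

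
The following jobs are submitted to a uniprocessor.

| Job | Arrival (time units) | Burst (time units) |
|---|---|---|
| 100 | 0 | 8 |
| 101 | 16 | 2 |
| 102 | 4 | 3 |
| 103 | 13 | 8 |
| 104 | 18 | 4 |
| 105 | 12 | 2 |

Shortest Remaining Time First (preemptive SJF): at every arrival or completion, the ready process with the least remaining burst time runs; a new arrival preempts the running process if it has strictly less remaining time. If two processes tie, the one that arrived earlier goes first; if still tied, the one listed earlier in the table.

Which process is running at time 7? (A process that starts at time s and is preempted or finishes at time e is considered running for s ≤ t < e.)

100

Schedule: | 100 0-4 | 102 4-7 | 100 7-11 | idle 11-12 | 105 12-14 | 103 14-16 | 101 16-18 | 104 18-22 | 103 22-28 |
Completion: 100=11  101=18  102=7  103=28  104=22  105=14
Turnaround (C−A): 100=11  101=2  102=3  103=15  104=4  105=2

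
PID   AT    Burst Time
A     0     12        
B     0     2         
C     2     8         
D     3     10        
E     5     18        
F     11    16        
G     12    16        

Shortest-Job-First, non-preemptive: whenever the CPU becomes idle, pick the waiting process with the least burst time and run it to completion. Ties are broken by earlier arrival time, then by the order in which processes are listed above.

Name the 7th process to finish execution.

E

Timeline: | B 0-2 | C 2-10 | D 10-20 | A 20-32 | F 32-48 | G 48-64 | E 64-82 |
Completion: A=32  B=2  C=10  D=20  E=82  F=48  G=64
Finish order: B → C → D → A → F → G → E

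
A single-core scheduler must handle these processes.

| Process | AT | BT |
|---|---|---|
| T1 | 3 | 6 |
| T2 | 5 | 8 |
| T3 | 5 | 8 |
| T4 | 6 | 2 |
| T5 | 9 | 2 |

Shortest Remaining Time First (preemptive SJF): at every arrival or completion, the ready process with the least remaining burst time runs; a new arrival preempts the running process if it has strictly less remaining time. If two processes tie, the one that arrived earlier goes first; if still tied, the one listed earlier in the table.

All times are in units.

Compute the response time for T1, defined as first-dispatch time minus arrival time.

Schedule: | idle 0-3 | T1 3-6 | T4 6-8 | T1 8-11 | T5 11-13 | T2 13-21 | T3 21-29 |
Completion: T1=11  T2=21  T3=29  T4=8  T5=13
Turnaround (C−A): T1=8  T2=16  T3=24  T4=2  T5=4
Response(T1) = first start − arrival = 3 − 3 = 0

0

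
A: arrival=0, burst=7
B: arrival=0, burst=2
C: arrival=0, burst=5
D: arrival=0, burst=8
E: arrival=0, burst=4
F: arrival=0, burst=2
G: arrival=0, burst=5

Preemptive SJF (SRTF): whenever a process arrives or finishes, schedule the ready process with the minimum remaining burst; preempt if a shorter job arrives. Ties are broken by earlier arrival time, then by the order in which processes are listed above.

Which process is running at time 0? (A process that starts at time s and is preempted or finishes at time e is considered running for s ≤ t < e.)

B

Schedule: | B 0-2 | F 2-4 | E 4-8 | C 8-13 | G 13-18 | A 18-25 | D 25-33 |
Completion: A=25  B=2  C=13  D=33  E=8  F=4  G=18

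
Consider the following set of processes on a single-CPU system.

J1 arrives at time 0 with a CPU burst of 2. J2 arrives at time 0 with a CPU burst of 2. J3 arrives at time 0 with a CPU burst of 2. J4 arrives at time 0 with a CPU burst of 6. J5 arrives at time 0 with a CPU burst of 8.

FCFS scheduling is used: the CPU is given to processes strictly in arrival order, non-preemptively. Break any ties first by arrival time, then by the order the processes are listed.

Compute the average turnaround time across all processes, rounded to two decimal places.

Gantt: | J1 0-2 | J2 2-4 | J3 4-6 | J4 6-12 | J5 12-20 |
Completion: J1=2  J2=4  J3=6  J4=12  J5=20
Turnaround (C−A): J1=2  J2=4  J3=6  J4=12  J5=20
Turnaround times: J1=2, J2=4, J3=6, J4=12, J5=20
Average turnaround = (2+4+6+12+20) / 5 = 44/5 = 8.80

8.80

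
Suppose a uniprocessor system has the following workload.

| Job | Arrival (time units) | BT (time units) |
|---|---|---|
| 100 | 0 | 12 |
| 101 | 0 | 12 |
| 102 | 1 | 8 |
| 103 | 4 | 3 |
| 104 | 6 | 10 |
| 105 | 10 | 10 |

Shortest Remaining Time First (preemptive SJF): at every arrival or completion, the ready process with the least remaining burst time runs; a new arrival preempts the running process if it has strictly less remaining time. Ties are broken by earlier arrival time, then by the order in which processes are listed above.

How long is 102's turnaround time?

11

Gantt: | 100 0-1 | 102 1-4 | 103 4-7 | 102 7-12 | 104 12-22 | 105 22-32 | 100 32-43 | 101 43-55 |
Completion: 100=43  101=55  102=12  103=7  104=22  105=32
Turnaround(102) = completion − arrival = 12 − 1 = 11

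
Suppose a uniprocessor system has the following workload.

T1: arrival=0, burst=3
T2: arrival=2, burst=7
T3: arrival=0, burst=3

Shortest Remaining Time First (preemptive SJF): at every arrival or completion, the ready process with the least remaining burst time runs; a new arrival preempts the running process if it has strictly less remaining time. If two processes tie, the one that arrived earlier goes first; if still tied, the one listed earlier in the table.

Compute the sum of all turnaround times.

Schedule: | T1 0-3 | T3 3-6 | T2 6-13 |
Completion: T1=3  T2=13  T3=6
Turnaround = completion − arrival: T1=3, T2=11, T3=6
Total turnaround = 3 + 11 + 6 = 20

20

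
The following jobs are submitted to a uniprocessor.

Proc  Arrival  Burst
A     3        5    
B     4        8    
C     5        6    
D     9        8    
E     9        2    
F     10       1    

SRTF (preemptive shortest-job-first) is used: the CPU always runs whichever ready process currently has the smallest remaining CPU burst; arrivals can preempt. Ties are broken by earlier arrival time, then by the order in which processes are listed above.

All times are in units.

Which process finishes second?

Gantt: | idle 0-3 | A 3-8 | C 8-9 | E 9-11 | F 11-12 | C 12-17 | B 17-25 | D 25-33 |
Completion: A=8  B=25  C=17  D=33  E=11  F=12
Finish order: A → E → F → C → B → D

E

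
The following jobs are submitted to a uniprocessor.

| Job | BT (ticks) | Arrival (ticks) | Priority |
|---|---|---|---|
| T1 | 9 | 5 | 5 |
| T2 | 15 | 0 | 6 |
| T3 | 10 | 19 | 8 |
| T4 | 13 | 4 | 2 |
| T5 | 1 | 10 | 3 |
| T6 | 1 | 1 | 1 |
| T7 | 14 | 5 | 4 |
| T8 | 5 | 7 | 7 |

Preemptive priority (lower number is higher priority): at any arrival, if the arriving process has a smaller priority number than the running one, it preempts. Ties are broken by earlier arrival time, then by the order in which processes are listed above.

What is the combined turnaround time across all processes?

238

Gantt: | T2 0-1 | T6 1-2 | T2 2-4 | T4 4-17 | T5 17-18 | T7 18-32 | T1 32-41 | T2 41-53 | T8 53-58 | T3 58-68 |
Completion: T1=41  T2=53  T3=68  T4=17  T5=18  T6=2  T7=32  T8=58
Turnaround = completion − arrival: T1=36, T2=53, T3=49, T4=13, T5=8, T6=1, T7=27, T8=51
Total turnaround = 36 + 53 + 49 + 13 + 8 + 1 + 27 + 51 = 238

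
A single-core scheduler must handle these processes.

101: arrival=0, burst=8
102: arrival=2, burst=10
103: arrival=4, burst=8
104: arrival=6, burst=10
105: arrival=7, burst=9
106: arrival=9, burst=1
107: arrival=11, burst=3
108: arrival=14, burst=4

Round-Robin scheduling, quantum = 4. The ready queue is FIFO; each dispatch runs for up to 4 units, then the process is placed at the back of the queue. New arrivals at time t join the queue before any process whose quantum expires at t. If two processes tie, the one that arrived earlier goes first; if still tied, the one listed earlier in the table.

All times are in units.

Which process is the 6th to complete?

Timeline: | 101 0-4 | 102 4-8 | 103 8-12 | 101 12-16 | 104 16-20 | 105 20-24 | 102 24-28 | 106 28-29 | 107 29-32 | 103 32-36 | 108 36-40 | 104 40-44 | 105 44-48 | 102 48-50 | 104 50-52 | 105 52-53 |
Completion: 101=16  102=50  103=36  104=52  105=53  106=29  107=32  108=40
Turnaround (C−A): 101=16  102=48  103=32  104=46  105=46  106=20  107=21  108=26
Finish order: 101 → 106 → 107 → 103 → 108 → 102 → 104 → 105

102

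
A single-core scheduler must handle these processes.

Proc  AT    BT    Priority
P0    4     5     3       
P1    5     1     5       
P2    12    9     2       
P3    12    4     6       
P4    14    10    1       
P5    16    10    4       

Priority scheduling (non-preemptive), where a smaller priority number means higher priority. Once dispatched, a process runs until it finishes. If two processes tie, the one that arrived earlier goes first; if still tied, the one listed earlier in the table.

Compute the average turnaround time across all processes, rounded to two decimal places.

15.67

Schedule: | idle 0-4 | P0 4-9 | P1 9-10 | idle 10-12 | P2 12-21 | P4 21-31 | P5 31-41 | P3 41-45 |
Completion: P0=9  P1=10  P2=21  P3=45  P4=31  P5=41
Turnaround (C−A): P0=5  P1=5  P2=9  P3=33  P4=17  P5=25
Turnaround times: P0=5, P1=5, P2=9, P3=33, P4=17, P5=25
Average turnaround = (5+5+9+33+17+25) / 6 = 94/6 = 15.67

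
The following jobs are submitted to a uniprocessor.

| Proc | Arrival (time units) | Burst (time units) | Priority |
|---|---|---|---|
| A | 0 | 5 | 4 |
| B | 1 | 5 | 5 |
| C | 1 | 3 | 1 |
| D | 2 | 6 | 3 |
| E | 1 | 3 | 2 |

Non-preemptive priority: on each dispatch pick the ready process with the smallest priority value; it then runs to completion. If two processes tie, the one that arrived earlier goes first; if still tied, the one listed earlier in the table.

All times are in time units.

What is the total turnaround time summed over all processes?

Timeline: | A 0-5 | C 5-8 | E 8-11 | D 11-17 | B 17-22 |
Completion: A=5  B=22  C=8  D=17  E=11
Turnaround = completion − arrival: A=5, B=21, C=7, D=15, E=10
Total turnaround = 5 + 21 + 7 + 15 + 10 = 58

58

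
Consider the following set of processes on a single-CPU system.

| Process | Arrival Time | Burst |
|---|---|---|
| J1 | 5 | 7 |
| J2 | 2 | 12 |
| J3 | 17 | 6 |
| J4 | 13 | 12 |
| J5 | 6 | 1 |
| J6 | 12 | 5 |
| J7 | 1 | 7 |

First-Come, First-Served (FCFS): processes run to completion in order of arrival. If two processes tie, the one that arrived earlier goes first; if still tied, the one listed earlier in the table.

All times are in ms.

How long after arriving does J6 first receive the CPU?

Schedule: | idle 0-1 | J7 1-8 | J2 8-20 | J1 20-27 | J5 27-28 | J6 28-33 | J4 33-45 | J3 45-51 |
Completion: J1=27  J2=20  J3=51  J4=45  J5=28  J6=33  J7=8
Turnaround (C−A): J1=22  J2=18  J3=34  J4=32  J5=22  J6=21  J7=7
Response(J6) = first start − arrival = 28 − 12 = 16

16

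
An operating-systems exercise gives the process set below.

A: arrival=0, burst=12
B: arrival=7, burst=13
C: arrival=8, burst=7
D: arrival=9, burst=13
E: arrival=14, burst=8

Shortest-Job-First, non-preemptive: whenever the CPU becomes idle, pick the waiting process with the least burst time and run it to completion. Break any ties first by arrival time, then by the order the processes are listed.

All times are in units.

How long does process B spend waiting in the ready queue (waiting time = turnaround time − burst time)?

20

Schedule: | A 0-12 | C 12-19 | E 19-27 | B 27-40 | D 40-53 |
Completion: A=12  B=40  C=19  D=53  E=27
Turnaround (C−A): A=12  B=33  C=11  D=44  E=13
Waiting(B) = turnaround − burst = 33 − 13 = 20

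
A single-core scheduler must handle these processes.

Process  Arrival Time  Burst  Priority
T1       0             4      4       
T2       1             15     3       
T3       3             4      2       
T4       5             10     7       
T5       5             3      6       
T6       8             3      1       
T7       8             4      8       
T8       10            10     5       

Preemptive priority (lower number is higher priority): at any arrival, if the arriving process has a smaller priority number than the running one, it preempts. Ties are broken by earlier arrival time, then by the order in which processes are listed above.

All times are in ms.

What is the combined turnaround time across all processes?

Schedule: | T1 0-1 | T2 1-3 | T3 3-7 | T2 7-8 | T6 8-11 | T2 11-23 | T1 23-26 | T8 26-36 | T5 36-39 | T4 39-49 | T7 49-53 |
Completion: T1=26  T2=23  T3=7  T4=49  T5=39  T6=11  T7=53  T8=36
Turnaround (C−A): T1=26  T2=22  T3=4  T4=44  T5=34  T6=3  T7=45  T8=26
Turnaround = completion − arrival: T1=26, T2=22, T3=4, T4=44, T5=34, T6=3, T7=45, T8=26
Total turnaround = 26 + 22 + 4 + 44 + 34 + 3 + 45 + 26 = 204

204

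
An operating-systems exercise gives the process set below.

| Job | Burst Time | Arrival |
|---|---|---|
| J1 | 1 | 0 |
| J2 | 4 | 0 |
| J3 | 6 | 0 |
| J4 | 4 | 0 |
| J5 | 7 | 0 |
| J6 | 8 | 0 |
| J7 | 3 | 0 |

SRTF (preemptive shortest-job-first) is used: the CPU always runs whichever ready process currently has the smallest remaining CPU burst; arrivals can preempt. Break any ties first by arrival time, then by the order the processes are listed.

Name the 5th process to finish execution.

Gantt: | J1 0-1 | J7 1-4 | J2 4-8 | J4 8-12 | J3 12-18 | J5 18-25 | J6 25-33 |
Completion: J1=1  J2=8  J3=18  J4=12  J5=25  J6=33  J7=4
Finish order: J1 → J7 → J2 → J4 → J3 → J5 → J6

J3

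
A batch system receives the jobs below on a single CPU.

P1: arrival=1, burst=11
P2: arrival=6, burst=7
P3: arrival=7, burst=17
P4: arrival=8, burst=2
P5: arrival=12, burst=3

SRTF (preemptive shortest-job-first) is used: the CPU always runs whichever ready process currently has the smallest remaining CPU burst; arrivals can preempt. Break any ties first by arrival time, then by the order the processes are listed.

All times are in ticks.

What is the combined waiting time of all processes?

32

Timeline: | idle 0-1 | P1 1-8 | P4 8-10 | P1 10-14 | P5 14-17 | P2 17-24 | P3 24-41 |
Completion: P1=14  P2=24  P3=41  P4=10  P5=17
Waiting = turnaround − burst: P1=2, P2=11, P3=17, P4=0, P5=2
Total waiting = 2 + 11 + 17 + 0 + 2 = 32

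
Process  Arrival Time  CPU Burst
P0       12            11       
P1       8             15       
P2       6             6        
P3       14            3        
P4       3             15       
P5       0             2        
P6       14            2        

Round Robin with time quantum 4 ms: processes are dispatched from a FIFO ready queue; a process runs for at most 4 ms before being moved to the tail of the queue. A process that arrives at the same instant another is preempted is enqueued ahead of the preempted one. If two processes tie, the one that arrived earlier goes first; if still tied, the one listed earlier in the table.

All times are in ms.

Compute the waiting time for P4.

27

Gantt: | P5 0-2 | idle 2-3 | P4 3-7 | P2 7-11 | P4 11-15 | P1 15-19 | P2 19-21 | P0 21-25 | P3 25-28 | P6 28-30 | P4 30-34 | P1 34-38 | P0 38-42 | P4 42-45 | P1 45-49 | P0 49-52 | P1 52-55 |
Completion: P0=52  P1=55  P2=21  P3=28  P4=45  P5=2  P6=30
Turnaround (C−A): P0=40  P1=47  P2=15  P3=14  P4=42  P5=2  P6=16
Waiting(P4) = turnaround − burst = 42 − 15 = 27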